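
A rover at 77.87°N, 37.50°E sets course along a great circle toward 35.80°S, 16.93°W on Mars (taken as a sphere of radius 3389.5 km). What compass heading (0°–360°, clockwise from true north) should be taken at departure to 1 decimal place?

228.5°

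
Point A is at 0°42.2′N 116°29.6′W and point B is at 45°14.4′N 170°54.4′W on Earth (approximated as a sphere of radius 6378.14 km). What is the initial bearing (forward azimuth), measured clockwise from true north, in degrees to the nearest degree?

321°

Δλ = -54.413° = -0.9497 rad.
y = sin Δλ · cos φ₂ = (-0.8132)(0.7041) = -0.5726
x = cos φ₁ sin φ₂ − sin φ₁ cos φ₂ cos Δλ = (0.9999)(0.7101) − (0.0123)(0.7041)(0.5819) = 0.7050
θ = atan2(y, x) = -39.09°; adding 360° gives 321°.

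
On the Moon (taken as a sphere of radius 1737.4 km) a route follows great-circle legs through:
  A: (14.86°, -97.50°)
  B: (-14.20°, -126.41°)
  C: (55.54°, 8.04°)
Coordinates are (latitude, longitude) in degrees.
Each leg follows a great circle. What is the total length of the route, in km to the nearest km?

5054 km

Leg A→B: central angle 0.7116 rad, distance 1236.3 km.
Leg B→C: central angle 2.1974 rad, distance 3817.8 km.
Total: 1236.3 + 3817.8 ≈ 5054 km.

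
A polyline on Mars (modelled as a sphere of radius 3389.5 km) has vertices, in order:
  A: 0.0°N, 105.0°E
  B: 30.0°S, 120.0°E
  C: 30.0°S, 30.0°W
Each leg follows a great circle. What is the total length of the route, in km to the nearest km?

Leg A→B: central angle 0.5799 rad, distance 1965.6 km.
Leg B→C: central angle 1.9818 rad, distance 6717.3 km.
Total: 1965.6 + 6717.3 ≈ 8683 km.

8683 km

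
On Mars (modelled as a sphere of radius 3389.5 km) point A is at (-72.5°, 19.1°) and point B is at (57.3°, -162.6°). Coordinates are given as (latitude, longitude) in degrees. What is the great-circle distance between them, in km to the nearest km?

With latitudes φ₁ = -72.500°, φ₂ = 57.300° and longitude difference Δλ = 178.300°:
Haversine: a = sin²(Δφ/2) + cos φ₁ cos φ₂ sin²(Δλ/2) = 0.8201 + (0.3007)(0.5402)(0.9998) = 0.98247.
Central angle c = 2·arcsin(√a) = 2.87603 rad.
Distance = R·c = 3389.5 × 2.8760 ≈ 9748 km.

9748 km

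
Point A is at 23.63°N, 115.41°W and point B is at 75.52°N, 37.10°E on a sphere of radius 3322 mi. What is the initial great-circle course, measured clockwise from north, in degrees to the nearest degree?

7°

With φ₁ = 0.4124, φ₂ = 1.3181, Δλ = 2.6618 rad, the forward-azimuth formula gives
θ = atan2( sin Δλ cos φ₂ , cos φ₁ sin φ₂ − sin φ₁ cos φ₂ cos Δλ ) = atan2(0.1154, 0.9760) = 6.74°.
So the initial bearing is 7°.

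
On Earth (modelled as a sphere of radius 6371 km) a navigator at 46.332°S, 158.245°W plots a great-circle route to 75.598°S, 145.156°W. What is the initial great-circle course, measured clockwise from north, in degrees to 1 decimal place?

Δλ = 13.089° = 0.2284 rad.
y = sin Δλ · cos φ₂ = (0.2265)(0.2487) = 0.0563
x = cos φ₁ sin φ₂ − sin φ₁ cos φ₂ cos Δλ = (0.6905)(-0.9686) − (-0.7234)(0.2487)(0.9740) = -0.4935
θ = atan2(y, x) = 173.49°, so the bearing is 173.5°.

173.5°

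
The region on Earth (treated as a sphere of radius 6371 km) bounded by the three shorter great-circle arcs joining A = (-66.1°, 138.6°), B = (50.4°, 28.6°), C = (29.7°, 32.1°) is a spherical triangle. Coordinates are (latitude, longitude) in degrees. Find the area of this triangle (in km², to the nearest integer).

Side lengths (central angles): a = 0.3642, b = 2.1567, c = 2.4861 rad; semiperimeter s = 2.5035.
By l'Huilier's theorem, tan(E/4) = √[tan(s/2) tan((s−a)/2) tan((s−b)/2) tan((s−c)/2)], giving spherical excess E = 0.3657 rad.
Area = E·R² = 0.3657 × (6371)² ≈ 14842485 km².

14842485 km²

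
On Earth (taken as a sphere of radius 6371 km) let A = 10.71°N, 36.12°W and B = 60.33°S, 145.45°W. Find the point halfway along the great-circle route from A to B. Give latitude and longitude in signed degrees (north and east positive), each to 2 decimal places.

The central angle between A and B is δ = 1.8991 rad.
With f = 0.5, the slerp weights are sin((1−f)δ)/sin δ = 0.8591 and sin(fδ)/sin δ = 0.8591.
Weighted sum of the unit vectors: (0.8591)·(0.7937,-0.5792,0.1858) + (0.8591)·(-0.4077,-0.2807,-0.8689) = (0.3316, -0.7387, -0.5868).
Converting back: φ = atan2(z, √(x²+y²)) = -35.93°, λ = atan2(y, x) = -65.83°.

-35.93°, -65.83°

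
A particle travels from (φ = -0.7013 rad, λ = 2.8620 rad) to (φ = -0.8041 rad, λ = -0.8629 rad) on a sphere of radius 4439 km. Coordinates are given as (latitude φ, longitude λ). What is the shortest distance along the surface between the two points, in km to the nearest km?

6874 km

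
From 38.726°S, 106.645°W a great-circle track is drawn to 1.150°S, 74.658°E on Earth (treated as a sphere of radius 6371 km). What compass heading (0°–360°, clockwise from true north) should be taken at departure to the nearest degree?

182°

With φ₁ = -0.6759, φ₂ = -0.0201, Δλ = -3.1189 rad, the forward-azimuth formula gives
θ = atan2( sin Δλ cos φ₂ , cos φ₁ sin φ₂ − sin φ₁ cos φ₂ cos Δλ ) = atan2(-0.0227, -0.6410) = -177.97°.
Adding 360° brings this into [0°, 360°): 182°.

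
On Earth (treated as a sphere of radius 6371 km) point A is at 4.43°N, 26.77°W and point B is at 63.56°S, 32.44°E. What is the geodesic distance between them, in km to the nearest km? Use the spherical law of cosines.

8996 km

With latitudes φ₁ = 4.430°, φ₂ = -63.560° and longitude difference Δλ = 59.210°:
cos c = sin φ₁ sin φ₂ + cos φ₁ cos φ₂ cos Δλ = (0.0772)(-0.8954) + (0.9970)(0.4453)(0.5119) = 0.15808,
so c = arccos(0.15808) = 1.41205 rad.
Distance = R·c = 6371 × 1.4120 ≈ 8996 km.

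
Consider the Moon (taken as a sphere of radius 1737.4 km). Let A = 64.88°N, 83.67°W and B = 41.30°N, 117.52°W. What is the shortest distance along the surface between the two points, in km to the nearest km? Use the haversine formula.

With latitudes φ₁ = 64.880°, φ₂ = 41.300° and longitude difference Δλ = -33.850°:
Haversine: a = sin²(Δφ/2) + cos φ₁ cos φ₂ sin²(Δλ/2) = 0.0417 + (0.4245)(0.7513)(0.0848) = 0.06878.
Central angle c = 2·arcsin(√a) = 0.53072 rad.
Distance = R·c = 1737.4 × 0.5307 ≈ 922 km.

922 km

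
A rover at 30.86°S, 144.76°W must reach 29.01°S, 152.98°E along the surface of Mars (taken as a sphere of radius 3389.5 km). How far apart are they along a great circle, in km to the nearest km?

Let φ₁ = -0.5386 rad, φ₂ = -0.5063 rad, and Δλ = -1.0866 rad.
cos c = sin φ₁ sin φ₂ + cos φ₁ cos φ₂ cos Δλ = (-0.5129)(-0.4850) + (0.8584)(0.8745)(0.4655) = 0.59819,
so c = arccos(0.59819) = 0.92956 rad.
Distance = R·c = 3389.5 × 0.9296 ≈ 3151 km.

3151 km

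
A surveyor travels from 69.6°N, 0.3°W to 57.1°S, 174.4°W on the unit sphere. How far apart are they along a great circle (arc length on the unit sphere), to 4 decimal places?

In radians: φ₁ = 1.2147, φ₂ = -0.9966, Δλ = -174.100° = -3.0386 rad.
cos c = sin φ₁ sin φ₂ + cos φ₁ cos φ₂ cos Δλ = (0.9373)(-0.8396) + (0.3486)(0.5432)(-0.9947) = -0.97529,
so c = arccos(-0.97529) = 2.91884 rad.
On the unit sphere the arc length equals the central angle: 2.9188.

2.9188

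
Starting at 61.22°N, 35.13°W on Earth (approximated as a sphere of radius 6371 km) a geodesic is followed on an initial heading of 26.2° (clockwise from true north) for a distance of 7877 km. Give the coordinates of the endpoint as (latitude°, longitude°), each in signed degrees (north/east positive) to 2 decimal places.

44.08°, 109.38°

Angular distance δ = d/R = 7877/6371 = 1.23638 rad; initial bearing θ = 0.4573 rad.
sin φ₂ = sin φ₁ cos δ + cos φ₁ sin δ cos θ = (0.8765)(0.3282) + (0.4814)(0.9446)(0.8973) = 0.6957, so φ₂ = 44.08°.
Δλ = atan2(sin θ sin δ cos φ₁, cos δ − sin φ₁ sin φ₂) = atan2(0.2008, -0.2816) = 144.507°.
λ₂ = -35.130° + 144.507° = 109.38°.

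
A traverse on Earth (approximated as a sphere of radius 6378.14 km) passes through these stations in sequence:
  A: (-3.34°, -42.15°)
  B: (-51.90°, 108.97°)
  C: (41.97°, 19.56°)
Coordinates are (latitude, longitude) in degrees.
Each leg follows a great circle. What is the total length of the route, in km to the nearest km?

Leg A→B: central angle 2.0869 rad, distance 13310.8 km.
Leg B→C: central angle 2.1194 rad, distance 13518.1 km.
Total: 13310.8 + 13518.1 ≈ 26829 km.

26829 km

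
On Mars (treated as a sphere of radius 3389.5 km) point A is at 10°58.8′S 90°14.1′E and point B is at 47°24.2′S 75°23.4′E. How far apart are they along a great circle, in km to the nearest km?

In radians: φ₁ = -0.1916, φ₂ = -0.8273, Δλ = -14.845° = -0.2591 rad.
cos c = sin φ₁ sin φ₂ + cos φ₁ cos φ₂ cos Δλ = (-0.1905)(-0.7361) + (0.9817)(0.6768)(0.9666) = 0.78247,
so c = arccos(0.78247) = 0.67217 rad.
Distance = R·c = 3389.5 × 0.6722 ≈ 2278 km.

2278 km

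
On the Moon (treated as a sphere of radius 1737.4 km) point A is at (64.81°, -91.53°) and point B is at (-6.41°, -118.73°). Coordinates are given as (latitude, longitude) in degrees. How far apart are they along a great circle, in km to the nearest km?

Let φ₁ = 1.1311 rad, φ₂ = -0.1119 rad, and Δλ = -0.4747 rad.
cos c = sin φ₁ sin φ₂ + cos φ₁ cos φ₂ cos Δλ = (0.9049)(-0.1116) + (0.4256)(0.9937)(0.8894) = 0.27516,
so c = arccos(0.27516) = 1.29204 rad.
Distance = R·c = 1737.4 × 1.2920 ≈ 2245 km.

2245 km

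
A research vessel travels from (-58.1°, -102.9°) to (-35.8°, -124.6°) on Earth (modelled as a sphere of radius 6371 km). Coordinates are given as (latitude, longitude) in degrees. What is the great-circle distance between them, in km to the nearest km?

Let φ₁ = -1.0140 rad, φ₂ = -0.6248 rad, and Δλ = -0.3787 rad.
cos c = sin φ₁ sin φ₂ + cos φ₁ cos φ₂ cos Δλ = (-0.8490)(-0.5850) + (0.5284)(0.8111)(0.9291) = 0.89484,
so c = arccos(0.89484) = 0.46273 rad.
Distance = R·c = 6371 × 0.4627 ≈ 2948 km.

2948 km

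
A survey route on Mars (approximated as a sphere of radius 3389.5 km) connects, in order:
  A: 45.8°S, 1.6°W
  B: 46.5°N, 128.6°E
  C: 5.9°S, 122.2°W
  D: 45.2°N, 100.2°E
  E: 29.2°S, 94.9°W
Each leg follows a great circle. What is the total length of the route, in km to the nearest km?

Leg A→B: central angle 2.5495 rad, distance 8641.6 km.
Leg B→C: central angle 1.8752 rad, distance 6356.0 km.
Leg C→D: central angle 2.2025 rad, distance 7465.4 km.
Leg D→E: central angle 2.7935 rad, distance 9468.6 km.
Total: 8641.6 + 6356.0 + 7465.4 + 9468.6 ≈ 31932 km.

31932 km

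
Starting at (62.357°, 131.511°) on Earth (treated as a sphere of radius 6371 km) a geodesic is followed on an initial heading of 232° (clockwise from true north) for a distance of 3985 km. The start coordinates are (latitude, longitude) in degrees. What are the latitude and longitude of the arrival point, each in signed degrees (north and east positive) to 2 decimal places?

Angular distance δ = d/R = 3985/6371 = 0.62549 rad; initial bearing θ = 4.0492 rad.
sin φ₂ = sin φ₁ cos δ + cos φ₁ sin δ cos θ = (0.8859)(0.8107) + (0.4640)(0.5855)(-0.6157) = 0.5509, so φ₂ = 33.43°.
Δλ = atan2(sin θ sin δ cos φ₁, cos δ − sin φ₁ sin φ₂) = atan2(-0.2141, 0.3227) = -33.561°.
λ₂ = 131.511° − 33.561° = 97.95°.

33.43°, 97.95°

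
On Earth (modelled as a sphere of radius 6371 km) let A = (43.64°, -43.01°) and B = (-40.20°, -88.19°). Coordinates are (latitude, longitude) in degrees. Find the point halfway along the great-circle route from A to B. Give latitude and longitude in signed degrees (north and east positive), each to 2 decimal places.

Central angle δ = 1.6266 rad. Interpolating on the sphere with fraction f = 0.5:
P = [sin((1−f)δ)·A + sin(fδ)·B] / sin δ = 0.7277·A + 0.7277·B in Cartesian coordinates,
giving P = (0.4027, -0.9148, 0.0325), i.e. latitude 1.86°, longitude -66.24°.

1.86°, -66.24°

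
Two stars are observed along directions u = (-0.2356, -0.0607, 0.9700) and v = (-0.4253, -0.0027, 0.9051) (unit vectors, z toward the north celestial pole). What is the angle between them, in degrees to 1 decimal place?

u·v = 0.9783; |u| = 1.0000, |v| = 1.0000.
cos θ = (u·v)/(|u||v|) = 0.9782, so θ = 12.0°.

12.0°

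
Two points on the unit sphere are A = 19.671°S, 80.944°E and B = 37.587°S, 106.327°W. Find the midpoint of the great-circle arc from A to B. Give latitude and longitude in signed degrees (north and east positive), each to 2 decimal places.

The central angle between A and B is δ = 2.1351 rad.
With f = 0.5, the slerp weights are sin((1−f)δ)/sin δ = 1.0368 and sin(fδ)/sin δ = 1.0368.
Weighted sum of the unit vectors: (1.0368)·(0.1482,0.9299,-0.3366) + (1.0368)·(-0.2228,-0.7605,-0.6100) = (-0.0773, 0.1757, -0.9814).
Converting back: φ = atan2(z, √(x²+y²)) = -78.94°, λ = atan2(y, x) = 113.75°.

-78.94°, 113.75°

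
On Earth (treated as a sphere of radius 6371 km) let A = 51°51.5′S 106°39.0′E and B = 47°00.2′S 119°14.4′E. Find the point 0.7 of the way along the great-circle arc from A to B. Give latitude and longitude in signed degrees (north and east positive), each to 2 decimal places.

Central angle δ = 0.1658 rad. Interpolating on the sphere with fraction f = 0.7:
P = [sin((1−f)δ)·A + sin(fδ)·B] / sin δ = 0.3013·A + 0.7016·B in Cartesian coordinates,
giving P = (-0.2870, 0.5958, -0.7501), i.e. latitude -48.60°, longitude 115.72°.

-48.60°, 115.72°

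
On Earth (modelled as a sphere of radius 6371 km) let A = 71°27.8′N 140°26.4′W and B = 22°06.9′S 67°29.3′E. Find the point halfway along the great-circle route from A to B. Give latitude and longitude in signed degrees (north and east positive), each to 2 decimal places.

The central angle between A and B is δ = 2.2359 rad.
With f = 0.5, the slerp weights are sin((1−f)δ)/sin δ = 1.1428 and sin(fδ)/sin δ = 1.1428.
Weighted sum of the unit vectors: (1.1428)·(-0.2451,-0.2025,0.9481) + (1.1428)·(0.3547,0.8558,-0.3765) = (0.1253, 0.7467, 0.6533).
Converting back: φ = atan2(z, √(x²+y²)) = 40.79°, λ = atan2(y, x) = 80.48°.

40.79°, 80.48°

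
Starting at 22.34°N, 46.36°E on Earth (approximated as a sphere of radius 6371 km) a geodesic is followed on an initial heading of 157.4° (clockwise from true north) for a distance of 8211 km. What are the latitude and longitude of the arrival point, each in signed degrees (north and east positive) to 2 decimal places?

-45.60°, 78.20°

Angular distance δ = d/R = 8211/6371 = 1.28881 rad; initial bearing θ = 2.7471 rad.
sin φ₂ = sin φ₁ cos δ + cos φ₁ sin δ cos θ = (0.3801)(0.2783) + (0.9249)(0.9605)(-0.9232) = -0.7144, so φ₂ = -45.60°.
Δλ = atan2(sin θ sin δ cos φ₁, cos δ − sin φ₁ sin φ₂) = atan2(0.3414, 0.5498) = 31.838°.
λ₂ = 46.360° + 31.838° = 78.20°.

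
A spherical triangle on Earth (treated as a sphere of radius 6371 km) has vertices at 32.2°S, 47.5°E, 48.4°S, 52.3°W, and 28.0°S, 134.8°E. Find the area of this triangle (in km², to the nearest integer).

45695025 km²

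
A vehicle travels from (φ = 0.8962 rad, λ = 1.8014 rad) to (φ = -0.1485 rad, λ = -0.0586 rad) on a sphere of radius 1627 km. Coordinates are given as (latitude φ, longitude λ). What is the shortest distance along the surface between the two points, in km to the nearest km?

3037 km

In radians: φ₁ = 0.8962, φ₂ = -0.1485, Δλ = -106.570° = -1.8600 rad.
cos c = sin φ₁ sin φ₂ + cos φ₁ cos φ₂ cos Δλ = (0.7810)(-0.1480) + (0.6246)(0.9890)(-0.2852) = -0.29171,
so c = arccos(-0.29171) = 1.86681 rad.
Distance = R·c = 1627 × 1.8668 ≈ 3037 km.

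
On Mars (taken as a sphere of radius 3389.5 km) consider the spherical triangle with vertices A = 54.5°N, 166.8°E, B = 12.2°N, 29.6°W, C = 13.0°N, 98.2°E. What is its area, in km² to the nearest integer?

23128621 km²

Side lengths (central angles): a = 2.1367, b = 1.1706, c = 1.9524 rad; semiperimeter s = 2.6299.
By l'Huilier's theorem, tan(E/4) = √[tan(s/2) tan((s−a)/2) tan((s−b)/2) tan((s−c)/2)], giving spherical excess E = 2.0132 rad.
Area = E·R² = 2.0132 × (3389.5)² ≈ 23128621 km².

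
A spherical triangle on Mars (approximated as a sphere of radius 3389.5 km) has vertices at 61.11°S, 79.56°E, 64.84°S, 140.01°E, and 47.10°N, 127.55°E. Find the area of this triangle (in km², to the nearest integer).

Side lengths (central angles): a = 1.9611, b = 2.0056, c = 0.4651 rad; semiperimeter s = 2.2159.
By l'Huilier's theorem, tan(E/4) = √[tan(s/2) tan((s−a)/2) tan((s−b)/2) tan((s−c)/2)], giving spherical excess E = 0.7131 rad.
Area = E·R² = 0.7131 × (3389.5)² ≈ 8192368 km².

8192368 km²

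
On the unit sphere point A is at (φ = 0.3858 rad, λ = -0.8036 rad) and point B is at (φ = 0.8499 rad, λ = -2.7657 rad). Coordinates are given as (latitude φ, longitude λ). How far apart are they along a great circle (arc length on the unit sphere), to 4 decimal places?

With latitudes φ₁ = 22.105°, φ₂ = 48.696° and longitude difference Δλ = -112.420°:
cos c = sin φ₁ sin φ₂ + cos φ₁ cos φ₂ cos Δλ = (0.3763)(0.7512) + (0.9265)(0.6601)(-0.3814) = 0.04944,
so c = arccos(0.04944) = 1.52133 rad.
On the unit sphere the arc length equals the central angle: 1.5213.

1.5213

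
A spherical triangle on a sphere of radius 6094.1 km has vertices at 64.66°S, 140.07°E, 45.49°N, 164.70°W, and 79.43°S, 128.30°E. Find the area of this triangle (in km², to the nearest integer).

10861089 km²

Side lengths (central angles): a = 2.2794, b = 0.2642, c = 2.0640 rad; semiperimeter s = 2.3038.
By l'Huilier's theorem, tan(E/4) = √[tan(s/2) tan((s−a)/2) tan((s−b)/2) tan((s−c)/2)], giving spherical excess E = 0.2925 rad.
Area = E·R² = 0.2925 × (6094.1)² ≈ 10861089 km².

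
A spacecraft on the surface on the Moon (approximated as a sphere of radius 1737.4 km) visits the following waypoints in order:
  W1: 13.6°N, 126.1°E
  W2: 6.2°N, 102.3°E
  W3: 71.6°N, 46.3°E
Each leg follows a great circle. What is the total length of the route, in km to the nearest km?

2985 km

Leg W1→W2: central angle 0.4287 rad, distance 744.9 km.
Leg W2→W3: central angle 1.2891 rad, distance 2239.7 km.
Total: 744.9 + 2239.7 ≈ 2985 km.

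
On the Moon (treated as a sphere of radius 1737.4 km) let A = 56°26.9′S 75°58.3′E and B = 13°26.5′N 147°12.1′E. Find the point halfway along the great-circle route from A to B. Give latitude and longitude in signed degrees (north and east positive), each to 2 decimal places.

-25.43°, 122.74°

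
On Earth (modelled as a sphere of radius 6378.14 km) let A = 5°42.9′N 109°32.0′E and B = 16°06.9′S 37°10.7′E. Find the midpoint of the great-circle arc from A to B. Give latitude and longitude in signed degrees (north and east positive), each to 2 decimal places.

-6.43°, 74.09°

Central angle δ = 1.3056 rad. Interpolating on the sphere with fraction f = 0.5:
P = [sin((1−f)δ)·A + sin(fδ)·B] / sin δ = 0.6294·A + 0.6294·B in Cartesian coordinates,
giving P = (0.2724, 0.9556, -0.1120), i.e. latitude -6.43°, longitude 74.09°.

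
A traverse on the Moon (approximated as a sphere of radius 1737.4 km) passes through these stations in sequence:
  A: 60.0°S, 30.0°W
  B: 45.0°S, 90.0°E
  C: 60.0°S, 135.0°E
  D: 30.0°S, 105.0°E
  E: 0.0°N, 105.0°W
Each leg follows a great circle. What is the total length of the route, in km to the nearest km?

8166 km

Leg A→B: central angle 1.1201 rad, distance 1946.1 km.
Leg B→C: central angle 0.5309 rad, distance 922.3 km.
Leg C→D: central angle 0.6300 rad, distance 1094.6 km.
Leg D→E: central angle 2.4189 rad, distance 4202.5 km.
Total: 1946.1 + 922.3 + 1094.6 + 4202.5 ≈ 8166 km.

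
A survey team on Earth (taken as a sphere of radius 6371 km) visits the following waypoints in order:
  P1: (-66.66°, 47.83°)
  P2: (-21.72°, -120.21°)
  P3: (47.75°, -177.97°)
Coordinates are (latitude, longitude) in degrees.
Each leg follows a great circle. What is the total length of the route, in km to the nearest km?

19766 km

Leg P1→P2: central angle 1.5911 rad, distance 10136.8 km.
Leg P2→P3: central angle 1.5115 rad, distance 9629.6 km.
Total: 10136.8 + 9629.6 ≈ 19766 km.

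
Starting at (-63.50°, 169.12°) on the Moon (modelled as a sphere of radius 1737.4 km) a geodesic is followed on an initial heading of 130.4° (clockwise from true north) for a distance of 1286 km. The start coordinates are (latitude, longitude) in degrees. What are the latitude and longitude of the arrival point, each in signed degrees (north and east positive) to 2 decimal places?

-58.85°, -94.03°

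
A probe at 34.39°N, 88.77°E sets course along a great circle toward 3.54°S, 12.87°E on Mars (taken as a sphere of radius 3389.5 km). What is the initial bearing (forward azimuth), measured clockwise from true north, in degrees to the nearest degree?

259°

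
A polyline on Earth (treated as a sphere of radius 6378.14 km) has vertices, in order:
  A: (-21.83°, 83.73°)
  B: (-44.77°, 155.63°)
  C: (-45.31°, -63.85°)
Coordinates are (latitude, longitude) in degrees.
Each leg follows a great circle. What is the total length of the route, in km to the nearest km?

Leg A→B: central angle 1.0853 rad, distance 6922.3 km.
Leg B→C: central angle 1.4552 rad, distance 9281.7 km.
Total: 6922.3 + 9281.7 ≈ 16204 km.

16204 km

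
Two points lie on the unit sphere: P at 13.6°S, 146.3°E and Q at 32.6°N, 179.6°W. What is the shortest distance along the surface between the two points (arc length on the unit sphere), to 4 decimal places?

In radians: φ₁ = -0.2374, φ₂ = 0.5690, Δλ = 34.100° = 0.5952 rad.
Haversine: a = sin²(Δφ/2) + cos φ₁ cos φ₂ sin²(Δλ/2) = 0.1539 + (0.9720)(0.8425)(0.0860) = 0.22432.
Central angle c = 2·arcsin(√a) = 0.98681 rad.
On the unit sphere the arc length equals the central angle: 0.9868.

0.9868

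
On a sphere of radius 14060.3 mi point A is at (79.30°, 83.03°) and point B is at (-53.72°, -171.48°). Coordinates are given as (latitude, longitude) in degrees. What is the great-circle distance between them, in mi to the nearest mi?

35640 mi

With latitudes φ₁ = 79.300°, φ₂ = -53.720° and longitude difference Δλ = 105.490°:
cos c = sin φ₁ sin φ₂ + cos φ₁ cos φ₂ cos Δλ = (0.9826)(-0.8061) + (0.1857)(0.5917)(-0.2671) = -0.82146,
so c = arccos(-0.82146) = 2.53476 rad.
Distance = R·c = 14060.3 × 2.5348 ≈ 35640 mi.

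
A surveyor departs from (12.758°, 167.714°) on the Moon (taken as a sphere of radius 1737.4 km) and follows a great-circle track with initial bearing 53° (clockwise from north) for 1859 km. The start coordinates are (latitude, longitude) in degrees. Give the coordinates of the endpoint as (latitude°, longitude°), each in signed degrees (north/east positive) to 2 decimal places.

38.38°, -128.94°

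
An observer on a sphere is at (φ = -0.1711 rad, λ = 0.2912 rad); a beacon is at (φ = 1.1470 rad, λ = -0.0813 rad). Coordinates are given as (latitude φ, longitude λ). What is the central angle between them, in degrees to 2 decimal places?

Let φ₁ = -0.1711 rad, φ₂ = 1.1470 rad, and Δλ = -0.3725 rad.
Haversine: a = sin²(Δφ/2) + cos φ₁ cos φ₂ sin²(Δλ/2) = 0.3750 + (0.9854)(0.4112)(0.0343) = 0.38889.
Central angle c = 2·arcsin(√a) = 1.34670 rad.
So the angular separation is 77.16°.

77.16°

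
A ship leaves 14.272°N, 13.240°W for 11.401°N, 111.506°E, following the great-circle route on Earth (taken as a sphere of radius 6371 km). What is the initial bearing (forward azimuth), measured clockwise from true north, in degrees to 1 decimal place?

67.8°

Δλ = 124.746° = 2.1772 rad.
y = sin Δλ · cos φ₂ = (0.8217)(0.9803) = 0.8055
x = cos φ₁ sin φ₂ − sin φ₁ cos φ₂ cos Δλ = (0.9691)(0.1977) − (0.2465)(0.9803)(-0.5699) = 0.3293
θ = atan2(y, x) = 67.76°, so the bearing is 67.8°.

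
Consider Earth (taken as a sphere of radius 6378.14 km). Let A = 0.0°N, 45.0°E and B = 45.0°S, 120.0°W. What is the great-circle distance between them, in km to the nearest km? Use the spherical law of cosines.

14814 km

With latitudes φ₁ = 0.000°, φ₂ = -45.000° and longitude difference Δλ = -165.000°:
cos c = sin φ₁ sin φ₂ + cos φ₁ cos φ₂ cos Δλ = (0.0000)(-0.7071) + (1.0000)(0.7071)(-0.9659) = -0.68301,
so c = arccos(-0.68301) = 2.32268 rad.
Distance = R·c = 6378.14 × 2.3227 ≈ 14814 km.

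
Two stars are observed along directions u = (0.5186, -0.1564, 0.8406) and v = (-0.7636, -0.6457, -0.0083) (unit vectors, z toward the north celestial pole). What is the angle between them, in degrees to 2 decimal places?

107.58°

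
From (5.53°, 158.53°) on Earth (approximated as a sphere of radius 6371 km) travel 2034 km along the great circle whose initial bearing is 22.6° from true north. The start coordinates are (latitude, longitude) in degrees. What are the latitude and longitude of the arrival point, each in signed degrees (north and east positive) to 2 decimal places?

22.33°, 166.02°

Angular distance δ = d/R = 2034/6371 = 0.31926 rad; initial bearing θ = 0.3944 rad.
sin φ₂ = sin φ₁ cos δ + cos φ₁ sin δ cos θ = (0.0964)(0.9495) + (0.9953)(0.3139)(0.9232) = 0.3799, so φ₂ = 22.33°.
Δλ = atan2(sin θ sin δ cos φ₁, cos δ − sin φ₁ sin φ₂) = atan2(0.1201, 0.9129) = 7.492°.
λ₂ = 158.530° + 7.492° = 166.02°.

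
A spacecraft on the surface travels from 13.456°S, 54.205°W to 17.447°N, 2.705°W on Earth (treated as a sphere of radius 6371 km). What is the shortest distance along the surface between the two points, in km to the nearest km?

6614 km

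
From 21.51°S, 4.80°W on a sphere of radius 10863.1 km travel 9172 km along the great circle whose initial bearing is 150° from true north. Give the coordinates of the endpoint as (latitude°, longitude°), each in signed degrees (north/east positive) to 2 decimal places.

-57.76°, 39.68°

Angular distance δ = d/R = 9172/10863.1 = 0.84433 rad; initial bearing θ = 2.6180 rad.
sin φ₂ = sin φ₁ cos δ + cos φ₁ sin δ cos θ = (-0.3667)(0.6642) + (0.9304)(0.7475)(-0.8660) = -0.8458, so φ₂ = -57.76°.
Δλ = atan2(sin θ sin δ cos φ₁, cos δ − sin φ₁ sin φ₂) = atan2(0.3477, 0.3541) = 44.480°.
λ₂ = -4.800° + 44.480° = 39.68°.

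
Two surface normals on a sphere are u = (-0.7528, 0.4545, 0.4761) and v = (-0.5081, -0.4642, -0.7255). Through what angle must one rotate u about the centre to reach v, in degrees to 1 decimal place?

100.0°

u·v = -0.1739; |u| = 1.0000, |v| = 1.0000.
cos θ = (u·v)/(|u||v|) = -0.1739, so θ = 100.0°.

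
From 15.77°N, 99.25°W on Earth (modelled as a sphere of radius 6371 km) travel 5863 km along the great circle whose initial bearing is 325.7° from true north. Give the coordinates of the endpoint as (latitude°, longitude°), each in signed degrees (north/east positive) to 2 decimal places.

52.87°, -147.22°

Angular distance δ = d/R = 5863/6371 = 0.92026 rad; initial bearing θ = 5.6845 rad.
sin φ₂ = sin φ₁ cos δ + cos φ₁ sin δ cos θ = (0.2718)(0.6056) + (0.9624)(0.7958)(0.8261) = 0.7972, so φ₂ = 52.87°.
Δλ = atan2(sin θ sin δ cos φ₁, cos δ − sin φ₁ sin φ₂) = atan2(-0.4316, 0.3889) = -47.973°.
λ₂ = -99.250° − 47.973° = -147.22°.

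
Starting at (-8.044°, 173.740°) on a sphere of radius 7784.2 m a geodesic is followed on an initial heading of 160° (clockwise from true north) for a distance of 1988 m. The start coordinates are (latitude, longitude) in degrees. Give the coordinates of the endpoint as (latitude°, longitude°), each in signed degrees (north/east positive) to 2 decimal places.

-21.74°, 179.08°

Angular distance δ = d/R = 1988/7784.2 = 0.25539 rad; initial bearing θ = 2.7925 rad.
sin φ₂ = sin φ₁ cos δ + cos φ₁ sin δ cos θ = (-0.1399)(0.9676) + (0.9902)(0.2526)(-0.9397) = -0.3704, so φ₂ = -21.74°.
Δλ = atan2(sin θ sin δ cos φ₁, cos δ − sin φ₁ sin φ₂) = atan2(0.0856, 0.9157) = 5.337°.
λ₂ = 173.740° + 5.337° = 179.08°.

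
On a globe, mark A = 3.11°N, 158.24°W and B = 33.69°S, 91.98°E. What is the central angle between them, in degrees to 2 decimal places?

With latitudes φ₁ = 3.110°, φ₂ = -33.690° and longitude difference Δλ = -109.780°:
cos c = sin φ₁ sin φ₂ + cos φ₁ cos φ₂ cos Δλ = (0.0543)(-0.5547) + (0.9985)(0.8321)(-0.3384) = -0.31125,
so c = arccos(-0.31125) = 1.88731 rad.
So the angular separation is 108.13°.

108.13°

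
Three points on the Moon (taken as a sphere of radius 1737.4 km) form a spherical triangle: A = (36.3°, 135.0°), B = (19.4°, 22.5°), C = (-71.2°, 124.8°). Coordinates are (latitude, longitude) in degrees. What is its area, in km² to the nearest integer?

Side lengths (central angles): a = 1.9597, b = 1.8805, c = 1.6652 rad; semiperimeter s = 2.7527.
By l'Huilier's theorem, tan(E/4) = √[tan(s/2) tan((s−a)/2) tan((s−b)/2) tan((s−c)/2)], giving spherical excess E = 2.6346 rad.
Area = E·R² = 2.6346 × (1737.4)² ≈ 7952780 km².

7952780 km²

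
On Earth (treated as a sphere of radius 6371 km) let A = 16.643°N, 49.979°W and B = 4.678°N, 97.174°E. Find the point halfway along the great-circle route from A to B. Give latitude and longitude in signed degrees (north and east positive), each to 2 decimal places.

33.60°, 27.43°

Central angle δ = 2.4637 rad. Interpolating on the sphere with fraction f = 0.5:
P = [sin((1−f)δ)·A + sin(fδ)·B] / sin δ = 1.5038·A + 1.5038·B in Cartesian coordinates,
giving P = (0.7393, 0.3837, 0.5533), i.e. latitude 33.60°, longitude 27.43°.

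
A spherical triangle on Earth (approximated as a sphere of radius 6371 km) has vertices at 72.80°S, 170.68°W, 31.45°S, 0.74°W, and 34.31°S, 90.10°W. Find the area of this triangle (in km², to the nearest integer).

28288756 km²

Side lengths (central angles): a = 1.2640, b = 0.9540, c = 1.3181 rad; semiperimeter s = 1.7681.
By l'Huilier's theorem, tan(E/4) = √[tan(s/2) tan((s−a)/2) tan((s−b)/2) tan((s−c)/2)], giving spherical excess E = 0.6969 rad.
Area = E·R² = 0.6969 × (6371)² ≈ 28288756 km².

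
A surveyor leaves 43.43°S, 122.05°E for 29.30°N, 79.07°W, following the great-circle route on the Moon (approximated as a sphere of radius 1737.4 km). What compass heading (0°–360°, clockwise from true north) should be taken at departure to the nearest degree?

123°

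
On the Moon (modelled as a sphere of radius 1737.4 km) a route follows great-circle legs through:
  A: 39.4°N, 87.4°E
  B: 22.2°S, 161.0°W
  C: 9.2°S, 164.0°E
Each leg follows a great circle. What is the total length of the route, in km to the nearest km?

Leg A→B: central angle 2.0981 rad, distance 3645.2 km.
Leg B→C: central angle 0.6282 rad, distance 1091.4 km.
Total: 3645.2 + 1091.4 ≈ 4737 km.

4737 km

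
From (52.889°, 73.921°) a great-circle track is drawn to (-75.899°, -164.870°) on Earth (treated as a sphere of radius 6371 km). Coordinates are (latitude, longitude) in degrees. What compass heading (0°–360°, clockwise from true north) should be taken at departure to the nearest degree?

157°

With φ₁ = 0.9231, φ₂ = -1.3247, Δλ = 2.1155 rad, the forward-azimuth formula gives
θ = atan2( sin Δλ cos φ₂ , cos φ₁ sin φ₂ − sin φ₁ cos φ₂ cos Δλ ) = atan2(0.2084, -0.4845) = 156.73°.
So the initial bearing is 157°.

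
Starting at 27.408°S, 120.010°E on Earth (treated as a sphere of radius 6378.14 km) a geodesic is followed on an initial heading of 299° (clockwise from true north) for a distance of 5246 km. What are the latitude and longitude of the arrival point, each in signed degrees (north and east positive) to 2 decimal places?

Angular distance δ = d/R = 5246/6378.14 = 0.82250 rad; initial bearing θ = 5.2185 rad.
sin φ₂ = sin φ₁ cos δ + cos φ₁ sin δ cos θ = (-0.4603)(0.6804) + (0.8878)(0.7328)(0.4848) = 0.0022, so φ₂ = 0.13°.
Δλ = atan2(sin θ sin δ cos φ₁, cos δ − sin φ₁ sin φ₂) = atan2(-0.5690, 0.6814) = -39.864°.
λ₂ = 120.010° − 39.864° = 80.15°.

0.13°, 80.15°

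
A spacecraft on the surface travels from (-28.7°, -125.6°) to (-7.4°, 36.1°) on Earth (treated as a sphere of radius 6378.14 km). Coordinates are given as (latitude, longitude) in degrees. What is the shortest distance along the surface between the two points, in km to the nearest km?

Let φ₁ = -0.5009 rad, φ₂ = -0.1292 rad, and Δλ = 2.8222 rad.
cos c = sin φ₁ sin φ₂ + cos φ₁ cos φ₂ cos Δλ = (-0.4802)(-0.1288) + (0.8771)(0.9917)(-0.9494) = -0.76400,
so c = arccos(-0.76400) = 2.44028 rad.
Distance = R·c = 6378.14 × 2.4403 ≈ 15564 km.

15564 km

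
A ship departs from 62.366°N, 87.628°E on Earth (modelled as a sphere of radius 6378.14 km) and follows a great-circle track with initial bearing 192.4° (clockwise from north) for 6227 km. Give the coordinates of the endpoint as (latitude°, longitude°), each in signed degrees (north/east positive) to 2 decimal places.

Angular distance δ = d/R = 6227/6378.14 = 0.97630 rad; initial bearing θ = 3.3580 rad.
sin φ₂ = sin φ₁ cos δ + cos φ₁ sin δ cos θ = (0.8859)(0.5601) + (0.4638)(0.8284)(-0.9767) = 0.1209, so φ₂ = 6.95°.
Δλ = atan2(sin θ sin δ cos φ₁, cos δ − sin φ₁ sin φ₂) = atan2(-0.0825, 0.4530) = -10.324°.
λ₂ = 87.628° − 10.324° = 77.30°.

6.95°, 77.30°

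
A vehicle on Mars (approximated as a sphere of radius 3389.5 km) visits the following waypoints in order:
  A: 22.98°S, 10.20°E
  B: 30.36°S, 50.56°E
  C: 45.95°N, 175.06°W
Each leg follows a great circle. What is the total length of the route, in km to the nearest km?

10538 km

Leg A→B: central angle 0.6391 rad, distance 2166.2 km.
Leg B→C: central angle 2.4701 rad, distance 8372.3 km.
Total: 2166.2 + 8372.3 ≈ 10538 km.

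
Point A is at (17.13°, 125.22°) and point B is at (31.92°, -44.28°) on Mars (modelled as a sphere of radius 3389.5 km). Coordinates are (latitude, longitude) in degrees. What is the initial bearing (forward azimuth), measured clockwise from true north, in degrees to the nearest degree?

Δλ = -169.500° = -2.9583 rad.
y = sin Δλ · cos φ₂ = (-0.1822)(0.8488) = -0.1547
x = cos φ₁ sin φ₂ − sin φ₁ cos φ₂ cos Δλ = (0.9556)(0.5287) − (0.2945)(0.8488)(-0.9833) = 0.7511
θ = atan2(y, x) = -11.64°; adding 360° gives 348°.

348°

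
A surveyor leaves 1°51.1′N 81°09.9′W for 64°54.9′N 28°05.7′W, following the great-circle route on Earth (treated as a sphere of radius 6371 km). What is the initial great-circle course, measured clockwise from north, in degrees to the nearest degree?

With φ₁ = 0.0323, φ₂ = 1.1330, Δλ = 0.9262 rad, the forward-azimuth formula gives
θ = atan2( sin Δλ cos φ₂ , cos φ₁ sin φ₂ − sin φ₁ cos φ₂ cos Δλ ) = atan2(0.3389, 0.8970) = 20.70°.
So the initial bearing is 21°.

21°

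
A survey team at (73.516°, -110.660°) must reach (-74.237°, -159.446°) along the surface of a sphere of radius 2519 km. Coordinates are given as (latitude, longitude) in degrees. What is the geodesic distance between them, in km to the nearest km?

6625 km

In radians: φ₁ = 1.2831, φ₂ = -1.2957, Δλ = -48.786° = -0.8515 rad.
cos c = sin φ₁ sin φ₂ + cos φ₁ cos φ₂ cos Δλ = (0.9589)(-0.9624) + (0.2837)(0.2717)(0.6589) = -0.87205,
so c = arccos(-0.87205) = 2.63017 rad.
Distance = R·c = 2519 × 2.6302 ≈ 6625 km.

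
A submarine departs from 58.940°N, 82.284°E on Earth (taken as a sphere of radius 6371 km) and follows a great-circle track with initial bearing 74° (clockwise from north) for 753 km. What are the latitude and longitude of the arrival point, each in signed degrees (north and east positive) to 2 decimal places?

60.16°, 95.45°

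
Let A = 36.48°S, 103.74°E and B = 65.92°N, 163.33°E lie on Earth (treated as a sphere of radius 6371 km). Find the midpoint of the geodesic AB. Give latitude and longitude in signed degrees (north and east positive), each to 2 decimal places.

Central angle δ = 1.9571 rad. Interpolating on the sphere with fraction f = 0.5:
P = [sin((1−f)δ)·A + sin(fδ)·B] / sin δ = 0.8957·A + 0.8957·B in Cartesian coordinates,
giving P = (-0.5211, 0.8044, 0.2852), i.e. latitude 16.57°, longitude 122.94°.

16.57°, 122.94°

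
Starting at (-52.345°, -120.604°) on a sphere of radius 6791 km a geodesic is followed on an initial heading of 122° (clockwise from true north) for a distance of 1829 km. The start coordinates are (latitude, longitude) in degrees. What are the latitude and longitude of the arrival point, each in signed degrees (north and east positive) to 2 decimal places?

-58.14°, -95.30°

Angular distance δ = d/R = 1829/6791 = 0.26933 rad; initial bearing θ = 2.1293 rad.
sin φ₂ = sin φ₁ cos δ + cos φ₁ sin δ cos θ = (-0.7917)(0.9640) + (0.6109)(0.2661)(-0.5299) = -0.8493, so φ₂ = -58.14°.
Δλ = atan2(sin θ sin δ cos φ₁, cos δ − sin φ₁ sin φ₂) = atan2(0.1379, 0.2916) = 25.305°.
λ₂ = -120.604° + 25.305° = -95.30°.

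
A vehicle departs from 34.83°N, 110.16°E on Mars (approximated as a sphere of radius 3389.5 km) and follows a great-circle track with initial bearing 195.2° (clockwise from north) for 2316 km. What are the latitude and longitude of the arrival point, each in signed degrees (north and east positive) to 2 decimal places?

-3.28°, 100.62°

Angular distance δ = d/R = 2316/3389.5 = 0.68329 rad; initial bearing θ = 3.4069 rad.
sin φ₂ = sin φ₁ cos δ + cos φ₁ sin δ cos θ = (0.5711)(0.7755) + (0.8209)(0.6313)(-0.9650) = -0.0572, so φ₂ = -3.28°.
Δλ = atan2(sin θ sin δ cos φ₁, cos δ − sin φ₁ sin φ₂) = atan2(-0.1359, 0.8082) = -9.544°.
λ₂ = 110.160° − 9.544° = 100.62°.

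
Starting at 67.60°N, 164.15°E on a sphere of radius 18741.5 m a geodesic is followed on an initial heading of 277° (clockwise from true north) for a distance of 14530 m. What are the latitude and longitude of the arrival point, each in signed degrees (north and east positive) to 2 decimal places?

43.85°, 89.70°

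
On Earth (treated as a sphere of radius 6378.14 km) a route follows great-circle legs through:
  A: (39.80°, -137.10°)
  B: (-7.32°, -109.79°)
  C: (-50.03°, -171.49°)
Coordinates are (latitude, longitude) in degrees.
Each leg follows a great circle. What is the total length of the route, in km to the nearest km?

13346 km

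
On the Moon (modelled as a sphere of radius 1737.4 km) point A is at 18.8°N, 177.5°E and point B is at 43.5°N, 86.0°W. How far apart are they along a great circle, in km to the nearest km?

2478 km

Let φ₁ = 0.3281 rad, φ₂ = 0.7592 rad, and Δλ = 1.6842 rad.
cos c = sin φ₁ sin φ₂ + cos φ₁ cos φ₂ cos Δλ = (0.3223)(0.6884) + (0.9466)(0.7254)(-0.1132) = 0.14410,
so c = arccos(0.14410) = 1.42619 rad.
Distance = R·c = 1737.4 × 1.4262 ≈ 2478 km.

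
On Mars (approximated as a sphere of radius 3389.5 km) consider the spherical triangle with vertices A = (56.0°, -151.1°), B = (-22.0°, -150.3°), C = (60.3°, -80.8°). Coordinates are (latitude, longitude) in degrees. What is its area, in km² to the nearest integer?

5588317 km²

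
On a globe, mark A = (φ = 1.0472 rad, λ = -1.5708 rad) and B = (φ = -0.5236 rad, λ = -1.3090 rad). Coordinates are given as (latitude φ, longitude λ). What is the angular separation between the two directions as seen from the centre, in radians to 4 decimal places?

In radians: φ₁ = 1.0472, φ₂ = -0.5236, Δλ = 15.000° = 0.2618 rad.
Haversine: a = sin²(Δφ/2) + cos φ₁ cos φ₂ sin²(Δλ/2) = 0.5000 + (0.5000)(0.8660)(0.0170) = 0.50738.
Central angle c = 2·arcsin(√a) = 1.58556 rad.
So the angular separation is 1.5856 rad.

1.5856 rad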